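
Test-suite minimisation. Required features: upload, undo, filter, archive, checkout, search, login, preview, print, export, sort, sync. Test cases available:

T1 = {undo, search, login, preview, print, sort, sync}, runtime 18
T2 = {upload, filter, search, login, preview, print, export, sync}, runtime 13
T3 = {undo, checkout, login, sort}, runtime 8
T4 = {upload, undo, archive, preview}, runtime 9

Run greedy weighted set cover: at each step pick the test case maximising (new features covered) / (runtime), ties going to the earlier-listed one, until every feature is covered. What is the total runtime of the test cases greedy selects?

Pick 1: T2 adds 8 new (upload, filter, search, login, preview, print, export, sync) at runtime 13 (ratio 8/13).
Pick 2: T3 adds 3 new (undo, checkout, sort) at runtime 8 (ratio 3/8).
Pick 3: T4 adds 1 new (archive) at runtime 9 (ratio 1/9).
Greedy total runtime: 13 + 8 + 9 = 30.

30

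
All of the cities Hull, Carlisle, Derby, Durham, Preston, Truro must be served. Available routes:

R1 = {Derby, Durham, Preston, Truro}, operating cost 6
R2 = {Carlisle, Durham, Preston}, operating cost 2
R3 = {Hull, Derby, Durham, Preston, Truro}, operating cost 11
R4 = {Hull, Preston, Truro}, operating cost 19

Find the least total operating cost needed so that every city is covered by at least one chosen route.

R2, R3 cover every city at operating cost 2 + 11 = 13.
Any cover uses at least 2 routes; among all covering selections none totals below 13.
Greedy by coverage-per-operating cost would pick R2, R1, R3 for 19 — worse than the optimum 13.

13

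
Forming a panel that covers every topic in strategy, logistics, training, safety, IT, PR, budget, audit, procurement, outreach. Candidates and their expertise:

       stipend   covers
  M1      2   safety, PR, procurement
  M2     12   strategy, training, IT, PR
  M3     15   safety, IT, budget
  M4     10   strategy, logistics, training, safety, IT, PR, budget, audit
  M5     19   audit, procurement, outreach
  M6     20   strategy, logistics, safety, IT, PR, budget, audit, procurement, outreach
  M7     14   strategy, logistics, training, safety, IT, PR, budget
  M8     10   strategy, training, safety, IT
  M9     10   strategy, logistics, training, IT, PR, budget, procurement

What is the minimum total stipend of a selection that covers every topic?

29

M4, M5 cover every topic at stipend 10 + 19 = 29.
Any cover uses at least 2 members; among all covering selections none totals below 29.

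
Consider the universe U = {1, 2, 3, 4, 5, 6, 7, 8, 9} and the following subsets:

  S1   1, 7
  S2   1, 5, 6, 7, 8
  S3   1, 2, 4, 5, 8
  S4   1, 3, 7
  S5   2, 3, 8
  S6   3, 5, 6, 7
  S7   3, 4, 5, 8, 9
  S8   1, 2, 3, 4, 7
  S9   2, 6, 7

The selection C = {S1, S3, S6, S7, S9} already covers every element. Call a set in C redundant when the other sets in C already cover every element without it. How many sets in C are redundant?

4

Drop S1: the rest still cover every element — redundant.
Drop S3: the rest still cover every element — redundant.
Drop S6: the rest still cover every element — redundant.
Drop S7: 9 uncovered — not redundant.
Drop S9: the rest still cover every element — redundant.
4 redundant: S1, S3, S6, S9.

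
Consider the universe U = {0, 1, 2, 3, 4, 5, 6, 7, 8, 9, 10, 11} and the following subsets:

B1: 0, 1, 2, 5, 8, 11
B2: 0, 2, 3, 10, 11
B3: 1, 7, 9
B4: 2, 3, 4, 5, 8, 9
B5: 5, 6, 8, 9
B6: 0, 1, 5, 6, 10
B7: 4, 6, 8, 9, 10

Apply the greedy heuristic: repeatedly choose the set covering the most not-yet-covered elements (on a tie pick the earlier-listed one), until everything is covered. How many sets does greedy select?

Pick 1: B1 covers 6 new elements (0, 1, 2, 5, 8, 11).
Pick 2: B7 covers 4 new elements (4, 6, 9, 10).
Pick 3: B2 covers 1 new elements (3).
Pick 4: B3 covers 1 new elements (7).
Greedy uses 4 sets.

4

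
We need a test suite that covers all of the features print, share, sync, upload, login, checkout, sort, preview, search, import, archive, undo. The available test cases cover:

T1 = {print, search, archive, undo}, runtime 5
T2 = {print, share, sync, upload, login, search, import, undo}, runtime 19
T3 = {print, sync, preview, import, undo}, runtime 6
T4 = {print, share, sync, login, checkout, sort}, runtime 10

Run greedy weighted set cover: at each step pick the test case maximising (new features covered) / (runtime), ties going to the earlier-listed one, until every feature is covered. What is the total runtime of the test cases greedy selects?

40

Pick 1: T3 adds 5 new (print, sync, preview, import, undo) at runtime 6 (ratio 5/6).
Pick 2: T1 adds 2 new (search, archive) at runtime 5 (ratio 2/5).
Pick 3: T4 adds 4 new (share, login, checkout, sort) at runtime 10 (ratio 4/10).
Pick 4: T2 adds 1 new (upload) at runtime 19 (ratio 1/19).
Greedy total runtime: 6 + 5 + 10 + 19 = 40.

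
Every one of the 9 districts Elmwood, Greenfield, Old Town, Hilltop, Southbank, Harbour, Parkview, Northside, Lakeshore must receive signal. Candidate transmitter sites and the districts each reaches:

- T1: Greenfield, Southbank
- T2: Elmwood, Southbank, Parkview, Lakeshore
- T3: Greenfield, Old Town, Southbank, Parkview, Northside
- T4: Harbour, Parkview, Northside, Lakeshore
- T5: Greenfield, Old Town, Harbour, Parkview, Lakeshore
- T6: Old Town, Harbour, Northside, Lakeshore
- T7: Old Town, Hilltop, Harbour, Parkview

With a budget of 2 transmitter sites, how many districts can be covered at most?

Choosing T2, T3 covers {Elmwood, Greenfield, Old Town, Southbank, Parkview, Northside, Lakeshore} — 7 districts.
No choice of 2 transmitter sites does better; here Hilltop, Harbour are left uncovered.

7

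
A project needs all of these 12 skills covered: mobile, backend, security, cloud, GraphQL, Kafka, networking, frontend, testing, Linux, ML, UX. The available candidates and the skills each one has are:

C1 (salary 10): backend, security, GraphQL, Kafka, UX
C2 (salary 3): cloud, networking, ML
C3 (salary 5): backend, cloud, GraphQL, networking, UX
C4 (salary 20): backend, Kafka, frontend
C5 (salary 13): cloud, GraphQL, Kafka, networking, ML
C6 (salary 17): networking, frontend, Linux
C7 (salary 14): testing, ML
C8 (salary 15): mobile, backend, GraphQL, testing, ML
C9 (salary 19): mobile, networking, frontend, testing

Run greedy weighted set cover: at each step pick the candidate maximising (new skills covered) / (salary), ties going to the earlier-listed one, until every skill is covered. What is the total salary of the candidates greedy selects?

54

Pick 1: C2 adds 3 new (cloud, networking, ML) at salary 3 (ratio 3/3).
Pick 2: C3 adds 3 new (backend, GraphQL, UX) at salary 5 (ratio 3/5).
Pick 3: C1 adds 2 new (security, Kafka) at salary 10 (ratio 2/10).
Pick 4: C9 adds 3 new (mobile, frontend, testing) at salary 19 (ratio 3/19).
Pick 5: C6 adds 1 new (Linux) at salary 17 (ratio 1/17).
Greedy total salary: 3 + 5 + 10 + 19 + 17 = 54. (The true optimum is 45, so greedy overshoots here.)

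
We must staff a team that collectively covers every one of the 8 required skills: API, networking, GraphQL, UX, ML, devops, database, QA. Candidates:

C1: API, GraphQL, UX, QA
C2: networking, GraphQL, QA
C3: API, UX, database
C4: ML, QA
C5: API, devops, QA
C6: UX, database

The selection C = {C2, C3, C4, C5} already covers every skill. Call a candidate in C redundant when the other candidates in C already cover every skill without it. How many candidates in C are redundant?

Drop C2: networking, GraphQL uncovered — not redundant.
Drop C3: UX, database uncovered — not redundant.
Drop C4: ML uncovered — not redundant.
Drop C5: devops uncovered — not redundant.
None of the candidates in C is redundant.

0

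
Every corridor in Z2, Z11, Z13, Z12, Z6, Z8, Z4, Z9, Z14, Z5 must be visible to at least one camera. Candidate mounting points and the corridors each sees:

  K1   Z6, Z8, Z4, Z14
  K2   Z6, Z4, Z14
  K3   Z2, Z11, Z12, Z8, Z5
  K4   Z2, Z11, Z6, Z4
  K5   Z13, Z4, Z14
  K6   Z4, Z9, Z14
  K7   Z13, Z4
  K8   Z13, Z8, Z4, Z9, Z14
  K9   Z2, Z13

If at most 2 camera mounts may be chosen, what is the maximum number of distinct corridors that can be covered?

Choosing K3, K8 covers {Z2, Z11, Z13, Z12, Z8, Z4, Z9, Z14, Z5} — 9 corridors.
No choice of 2 camera mounts does better; here Z6 is left uncovered.

9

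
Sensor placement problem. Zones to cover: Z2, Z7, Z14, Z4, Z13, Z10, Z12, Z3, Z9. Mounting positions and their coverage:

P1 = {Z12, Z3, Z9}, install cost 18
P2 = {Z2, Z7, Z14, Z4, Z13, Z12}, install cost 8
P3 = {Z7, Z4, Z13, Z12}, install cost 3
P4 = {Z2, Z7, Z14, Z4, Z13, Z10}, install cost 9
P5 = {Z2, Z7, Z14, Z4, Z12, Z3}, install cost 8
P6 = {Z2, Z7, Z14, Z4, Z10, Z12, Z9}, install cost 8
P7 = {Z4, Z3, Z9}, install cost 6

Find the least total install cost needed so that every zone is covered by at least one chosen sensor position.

P3, P6, P7 cover every zone at install cost 3 + 8 + 6 = 17.
Any cover uses at least 2 sensor positions; among all covering selections none totals below 17.

17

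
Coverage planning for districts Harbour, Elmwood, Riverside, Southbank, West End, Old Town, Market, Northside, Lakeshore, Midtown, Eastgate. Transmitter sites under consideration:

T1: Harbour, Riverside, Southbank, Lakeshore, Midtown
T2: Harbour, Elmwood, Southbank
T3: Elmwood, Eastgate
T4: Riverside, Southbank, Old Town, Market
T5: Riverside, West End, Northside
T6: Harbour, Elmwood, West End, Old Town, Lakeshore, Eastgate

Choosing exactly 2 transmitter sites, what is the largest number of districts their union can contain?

9

Choosing T1, T6 covers {Harbour, Elmwood, Riverside, Southbank, West End, Old Town, Lakeshore, Midtown, Eastgate} — 9 districts.
No choice of 2 transmitter sites does better; here Market, Northside are left uncovered.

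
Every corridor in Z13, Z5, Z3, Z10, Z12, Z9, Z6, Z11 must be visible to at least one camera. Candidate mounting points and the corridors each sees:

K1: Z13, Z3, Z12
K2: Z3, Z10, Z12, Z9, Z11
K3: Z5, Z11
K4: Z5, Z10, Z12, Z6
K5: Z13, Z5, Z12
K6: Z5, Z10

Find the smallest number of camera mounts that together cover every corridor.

3

K1, K2, K4 together cover {Z13, Z5, Z3, Z10, Z12, Z9, Z6, Z11} — every corridor.
No 2 of the 6 camera mounts cover everything (all 15 pairs fall short), so 3 is minimum.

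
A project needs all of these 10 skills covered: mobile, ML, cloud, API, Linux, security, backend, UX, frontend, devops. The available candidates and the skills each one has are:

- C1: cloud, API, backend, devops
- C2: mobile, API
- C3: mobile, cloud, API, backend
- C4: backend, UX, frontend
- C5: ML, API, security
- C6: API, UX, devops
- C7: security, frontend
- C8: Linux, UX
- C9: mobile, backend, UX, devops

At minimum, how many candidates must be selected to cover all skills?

C1, C2, C4, C5, C8 together cover {mobile, ML, cloud, API, Linux, security, backend, UX, frontend, devops} — every skill.
No 4 of the 9 candidates cover everything (all 126 size-4 selections fall short), so 5 is minimum.

5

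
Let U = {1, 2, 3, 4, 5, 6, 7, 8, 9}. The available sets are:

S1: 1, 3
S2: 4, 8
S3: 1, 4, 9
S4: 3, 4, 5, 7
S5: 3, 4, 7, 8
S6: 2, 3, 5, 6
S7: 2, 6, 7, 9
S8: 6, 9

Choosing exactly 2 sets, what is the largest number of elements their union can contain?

Choosing S3, S6 covers {1, 2, 3, 4, 5, 6, 9} — 7 elements.
No choice of 2 sets does better; here 7, 8 are left uncovered.

7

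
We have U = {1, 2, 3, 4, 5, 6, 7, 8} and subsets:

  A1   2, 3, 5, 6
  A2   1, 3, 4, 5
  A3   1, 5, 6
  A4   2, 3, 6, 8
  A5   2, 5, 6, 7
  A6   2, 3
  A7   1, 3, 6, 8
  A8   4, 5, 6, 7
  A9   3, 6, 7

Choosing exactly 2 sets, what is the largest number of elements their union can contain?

7

Choosing A2, A4 covers {1, 2, 3, 4, 5, 6, 8} — 7 elements.
No choice of 2 sets does better; here 7 is left uncovered.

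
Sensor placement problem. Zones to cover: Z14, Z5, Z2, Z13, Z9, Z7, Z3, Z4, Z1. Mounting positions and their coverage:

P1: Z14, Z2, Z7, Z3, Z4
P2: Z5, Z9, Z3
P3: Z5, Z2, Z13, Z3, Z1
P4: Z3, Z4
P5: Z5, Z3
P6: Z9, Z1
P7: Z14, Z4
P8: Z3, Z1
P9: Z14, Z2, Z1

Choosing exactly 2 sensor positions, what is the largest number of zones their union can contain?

8

Choosing P1, P3 covers {Z14, Z5, Z2, Z13, Z7, Z3, Z4, Z1} — 8 zones.
No choice of 2 sensor positions does better; here Z9 is left uncovered.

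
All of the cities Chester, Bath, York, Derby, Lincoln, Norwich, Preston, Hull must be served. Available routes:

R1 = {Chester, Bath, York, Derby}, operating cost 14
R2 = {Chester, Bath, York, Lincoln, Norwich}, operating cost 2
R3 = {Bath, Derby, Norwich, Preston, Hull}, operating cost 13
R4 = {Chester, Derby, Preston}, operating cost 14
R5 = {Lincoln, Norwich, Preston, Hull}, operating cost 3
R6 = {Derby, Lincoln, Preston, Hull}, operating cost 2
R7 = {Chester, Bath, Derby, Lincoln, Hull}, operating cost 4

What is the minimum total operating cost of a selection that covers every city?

4

R2, R6 cover every city at operating cost 2 + 2 = 4.
Any cover uses at least 2 routes; among all covering selections none totals below 4.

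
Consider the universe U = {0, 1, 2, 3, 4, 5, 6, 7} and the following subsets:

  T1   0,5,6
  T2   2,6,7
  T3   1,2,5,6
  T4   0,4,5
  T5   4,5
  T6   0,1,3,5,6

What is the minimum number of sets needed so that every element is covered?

T2, T4, T6 together cover {0, 1, 2, 3, 4, 5, 6, 7} — every element.
No 2 of the 6 sets cover everything (all 15 pairs fall short), so 3 is minimum.

3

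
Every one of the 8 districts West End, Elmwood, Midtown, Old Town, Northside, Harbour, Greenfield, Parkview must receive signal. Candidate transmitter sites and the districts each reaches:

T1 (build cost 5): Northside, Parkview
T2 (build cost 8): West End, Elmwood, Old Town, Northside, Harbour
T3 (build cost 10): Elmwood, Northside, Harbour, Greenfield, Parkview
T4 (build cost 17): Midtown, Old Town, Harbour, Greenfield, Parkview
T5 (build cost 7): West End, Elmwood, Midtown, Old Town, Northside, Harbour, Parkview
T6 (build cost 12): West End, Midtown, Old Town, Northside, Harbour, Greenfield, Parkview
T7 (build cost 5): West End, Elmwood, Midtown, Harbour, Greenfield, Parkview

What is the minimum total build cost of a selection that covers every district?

12

T5, T7 cover every district at build cost 7 + 5 = 12.
Any cover uses at least 2 transmitter sites; among all covering selections none totals below 12.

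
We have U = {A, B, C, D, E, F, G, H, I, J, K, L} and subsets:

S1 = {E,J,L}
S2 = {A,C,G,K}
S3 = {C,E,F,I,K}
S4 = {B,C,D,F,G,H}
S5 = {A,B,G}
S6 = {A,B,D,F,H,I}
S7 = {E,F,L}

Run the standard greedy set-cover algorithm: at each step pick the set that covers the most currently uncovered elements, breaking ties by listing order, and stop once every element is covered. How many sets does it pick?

Pick 1: S4 covers 6 new elements (B, C, D, F, G, H).
Pick 2: S1 covers 3 new elements (E, J, L).
Pick 3: S2 covers 2 new elements (A, K).
Pick 4: S3 covers 1 new elements (I).
Greedy uses 4 sets. (The true minimum is 3.)

4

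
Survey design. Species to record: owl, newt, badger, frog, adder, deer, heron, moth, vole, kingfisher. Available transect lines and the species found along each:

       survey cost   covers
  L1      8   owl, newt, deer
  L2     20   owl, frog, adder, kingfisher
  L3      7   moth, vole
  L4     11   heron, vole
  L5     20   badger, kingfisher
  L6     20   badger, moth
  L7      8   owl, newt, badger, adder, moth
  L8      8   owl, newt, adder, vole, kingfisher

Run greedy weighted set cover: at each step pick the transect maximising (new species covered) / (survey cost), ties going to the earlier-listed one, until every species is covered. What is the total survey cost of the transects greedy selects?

Pick 1: L7 adds 5 new (owl, newt, badger, adder, moth) at survey cost 8 (ratio 5/8).
Pick 2: L8 adds 2 new (vole, kingfisher) at survey cost 8 (ratio 2/8).
Pick 3: L1 adds 1 new (deer) at survey cost 8 (ratio 1/8).
Pick 4: L4 adds 1 new (heron) at survey cost 11 (ratio 1/11).
Pick 5: L2 adds 1 new (frog) at survey cost 20 (ratio 1/20).
Greedy total survey cost: 8 + 8 + 8 + 11 + 20 = 55. (The true optimum is 47, so greedy overshoots here.)

55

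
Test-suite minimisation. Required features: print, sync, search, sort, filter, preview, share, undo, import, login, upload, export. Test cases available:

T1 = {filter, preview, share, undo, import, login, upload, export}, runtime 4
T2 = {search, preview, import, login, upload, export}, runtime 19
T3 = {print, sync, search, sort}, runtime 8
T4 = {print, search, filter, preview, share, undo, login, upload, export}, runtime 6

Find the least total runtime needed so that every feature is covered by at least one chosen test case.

T1, T3 cover every feature at runtime 4 + 8 = 12.
Any cover uses at least 2 test cases; among all covering selections none totals below 12.

12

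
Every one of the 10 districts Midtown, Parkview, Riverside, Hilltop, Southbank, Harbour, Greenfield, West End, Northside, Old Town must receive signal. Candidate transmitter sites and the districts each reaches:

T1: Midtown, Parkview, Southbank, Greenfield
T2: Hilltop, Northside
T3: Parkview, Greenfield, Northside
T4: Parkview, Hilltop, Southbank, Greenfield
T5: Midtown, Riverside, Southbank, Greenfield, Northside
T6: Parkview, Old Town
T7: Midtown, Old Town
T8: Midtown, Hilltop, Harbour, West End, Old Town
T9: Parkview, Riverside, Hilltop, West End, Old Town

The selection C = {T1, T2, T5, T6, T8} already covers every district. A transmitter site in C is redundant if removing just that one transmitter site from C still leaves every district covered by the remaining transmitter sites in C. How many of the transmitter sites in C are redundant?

Drop T1: the rest still cover every district — redundant.
Drop T2: the rest still cover every district — redundant.
Drop T5: Riverside uncovered — not redundant.
Drop T6: the rest still cover every district — redundant.
Drop T8: Harbour, West End uncovered — not redundant.
3 redundant: T1, T2, T6.

3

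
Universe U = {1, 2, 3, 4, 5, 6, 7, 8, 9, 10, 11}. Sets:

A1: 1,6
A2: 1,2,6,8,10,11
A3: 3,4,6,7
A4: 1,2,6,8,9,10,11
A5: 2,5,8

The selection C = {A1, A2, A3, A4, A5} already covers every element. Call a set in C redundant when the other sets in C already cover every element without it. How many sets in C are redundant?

2

Drop A1: the rest still cover every element — redundant.
Drop A2: the rest still cover every element — redundant.
Drop A3: 3, 4, 7 uncovered — not redundant.
Drop A4: 9 uncovered — not redundant.
Drop A5: 5 uncovered — not redundant.
2 redundant: A1, A2.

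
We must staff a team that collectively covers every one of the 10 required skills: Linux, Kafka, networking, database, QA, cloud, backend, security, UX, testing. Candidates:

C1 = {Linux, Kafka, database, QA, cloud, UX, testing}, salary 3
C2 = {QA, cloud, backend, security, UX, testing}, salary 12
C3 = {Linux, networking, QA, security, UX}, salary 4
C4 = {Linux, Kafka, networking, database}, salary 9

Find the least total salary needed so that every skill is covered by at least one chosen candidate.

19

C1, C2, C3 cover every skill at salary 3 + 12 + 4 = 19.
Any cover uses at least 2 candidates; among all covering selections none totals below 19.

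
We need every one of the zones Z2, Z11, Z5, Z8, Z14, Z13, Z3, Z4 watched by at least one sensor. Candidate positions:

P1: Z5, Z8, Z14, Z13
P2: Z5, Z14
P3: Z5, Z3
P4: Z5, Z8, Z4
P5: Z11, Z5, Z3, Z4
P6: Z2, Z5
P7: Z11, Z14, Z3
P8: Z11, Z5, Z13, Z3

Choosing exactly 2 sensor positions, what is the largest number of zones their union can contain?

Choosing P1, P5 covers {Z11, Z5, Z8, Z14, Z13, Z3, Z4} — 7 zones.
No choice of 2 sensor positions does better; here Z2 is left uncovered.

7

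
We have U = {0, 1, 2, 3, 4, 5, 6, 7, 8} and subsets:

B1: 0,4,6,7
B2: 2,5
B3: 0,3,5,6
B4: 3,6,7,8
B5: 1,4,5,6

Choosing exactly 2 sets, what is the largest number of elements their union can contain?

7

Choosing B4, B5 covers {1, 3, 4, 5, 6, 7, 8} — 7 elements.
No choice of 2 sets does better; here 0, 2 are left uncovered.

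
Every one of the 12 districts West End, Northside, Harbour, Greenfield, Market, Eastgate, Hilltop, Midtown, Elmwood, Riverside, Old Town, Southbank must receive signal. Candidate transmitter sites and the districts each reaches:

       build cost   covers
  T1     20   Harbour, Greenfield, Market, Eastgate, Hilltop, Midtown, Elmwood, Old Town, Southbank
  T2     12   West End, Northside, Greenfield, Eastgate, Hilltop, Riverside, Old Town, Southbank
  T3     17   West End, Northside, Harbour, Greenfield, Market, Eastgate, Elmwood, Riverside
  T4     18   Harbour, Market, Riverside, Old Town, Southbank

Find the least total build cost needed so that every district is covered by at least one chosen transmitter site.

32

T1, T2 cover every district at build cost 20 + 12 = 32.
Any cover uses at least 2 transmitter sites; among all covering selections none totals below 32.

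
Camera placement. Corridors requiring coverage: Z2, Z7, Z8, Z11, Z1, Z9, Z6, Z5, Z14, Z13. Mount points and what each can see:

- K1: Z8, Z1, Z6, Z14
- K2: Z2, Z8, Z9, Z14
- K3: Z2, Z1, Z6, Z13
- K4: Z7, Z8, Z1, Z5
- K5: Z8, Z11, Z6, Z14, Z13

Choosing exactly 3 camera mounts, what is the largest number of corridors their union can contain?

10

Choosing K2, K4, K5 covers {Z2, Z7, Z8, Z11, Z1, Z9, Z6, Z5, Z14, Z13} — 10 corridors.
That is all 10 corridors.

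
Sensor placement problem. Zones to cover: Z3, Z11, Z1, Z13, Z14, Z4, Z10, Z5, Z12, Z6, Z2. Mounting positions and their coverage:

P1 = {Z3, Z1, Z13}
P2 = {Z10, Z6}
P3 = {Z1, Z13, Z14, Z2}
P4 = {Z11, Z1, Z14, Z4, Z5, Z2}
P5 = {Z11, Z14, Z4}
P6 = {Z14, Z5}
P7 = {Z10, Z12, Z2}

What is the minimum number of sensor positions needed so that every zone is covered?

4

P1, P2, P4, P7 together cover {Z3, Z11, Z1, Z13, Z14, Z4, Z10, Z5, Z12, Z6, Z2} — every zone.
No 3 of the 7 sensor positions cover everything (all 35 triples fall short), so 4 is minimum.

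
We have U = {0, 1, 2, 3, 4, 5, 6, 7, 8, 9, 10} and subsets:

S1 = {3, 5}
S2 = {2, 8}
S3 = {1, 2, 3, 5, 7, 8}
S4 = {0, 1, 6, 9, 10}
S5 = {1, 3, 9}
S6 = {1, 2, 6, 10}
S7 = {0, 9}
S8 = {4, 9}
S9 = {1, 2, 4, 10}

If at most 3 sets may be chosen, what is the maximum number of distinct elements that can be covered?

11

Choosing S3, S4, S8 covers {0, 1, 2, 3, 4, 5, 6, 7, 8, 9, 10} — 11 elements.
That is all 11 elements.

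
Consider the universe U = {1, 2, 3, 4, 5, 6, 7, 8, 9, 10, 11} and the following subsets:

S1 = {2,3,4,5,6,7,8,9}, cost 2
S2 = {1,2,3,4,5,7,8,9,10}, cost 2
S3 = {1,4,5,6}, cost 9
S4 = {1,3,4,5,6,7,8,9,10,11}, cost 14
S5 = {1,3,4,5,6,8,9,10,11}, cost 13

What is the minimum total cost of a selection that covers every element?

15

S1, S5 cover every element at cost 2 + 13 = 15.
Any cover uses at least 2 sets; among all covering selections none totals below 15.
Greedy by coverage-per-cost would pick S2, S1, S5 for 17 — worse than the optimum 15.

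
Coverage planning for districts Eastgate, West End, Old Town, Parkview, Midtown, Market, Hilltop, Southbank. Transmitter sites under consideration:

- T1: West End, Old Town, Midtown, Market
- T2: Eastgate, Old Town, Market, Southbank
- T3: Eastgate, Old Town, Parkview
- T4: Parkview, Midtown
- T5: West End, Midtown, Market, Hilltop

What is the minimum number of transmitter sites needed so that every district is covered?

3

T2, T3, T5 together cover {Eastgate, West End, Old Town, Parkview, Midtown, Market, Hilltop, Southbank} — every district.
No 2 of the 5 transmitter sites cover everything (all 10 pairs fall short), so 3 is minimum.
Greedy (largest uncovered first) would take T1, T2, T3, T5 — 4 transmitter sites — but 3 suffice.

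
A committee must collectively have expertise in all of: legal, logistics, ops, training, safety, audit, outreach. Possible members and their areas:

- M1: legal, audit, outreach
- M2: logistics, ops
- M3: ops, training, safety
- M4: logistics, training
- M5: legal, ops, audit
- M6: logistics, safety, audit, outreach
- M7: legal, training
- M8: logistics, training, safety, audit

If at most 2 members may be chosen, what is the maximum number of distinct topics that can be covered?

Choosing M1, M3 covers {legal, ops, training, safety, audit, outreach} — 6 topics.
No choice of 2 members does better; here logistics is left uncovered.

6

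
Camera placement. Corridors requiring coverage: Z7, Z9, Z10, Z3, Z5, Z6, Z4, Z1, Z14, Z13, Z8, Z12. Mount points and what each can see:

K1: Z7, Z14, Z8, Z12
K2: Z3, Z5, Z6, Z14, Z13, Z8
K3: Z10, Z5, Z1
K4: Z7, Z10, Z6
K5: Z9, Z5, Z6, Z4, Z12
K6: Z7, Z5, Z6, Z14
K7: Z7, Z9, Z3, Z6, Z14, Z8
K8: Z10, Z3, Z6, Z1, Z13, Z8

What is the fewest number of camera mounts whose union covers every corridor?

K1, K5, K8 together cover {Z7, Z9, Z10, Z3, Z5, Z6, Z4, Z1, Z14, Z13, Z8, Z12} — every corridor.
No 2 of the 8 camera mounts cover everything (all 28 pairs fall short), so 3 is minimum.
Greedy (largest uncovered first) would take K2, K5, K3, K1 — 4 camera mounts — but 3 suffice.

3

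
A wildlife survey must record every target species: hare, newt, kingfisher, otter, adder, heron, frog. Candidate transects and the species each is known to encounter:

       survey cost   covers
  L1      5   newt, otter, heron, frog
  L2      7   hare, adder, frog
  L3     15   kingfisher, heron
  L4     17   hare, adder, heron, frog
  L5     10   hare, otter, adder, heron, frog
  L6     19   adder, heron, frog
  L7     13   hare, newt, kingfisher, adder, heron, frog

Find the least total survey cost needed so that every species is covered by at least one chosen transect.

18

L1, L7 cover every species at survey cost 5 + 13 = 18.
Any cover uses at least 2 transects; among all covering selections none totals below 18.
Greedy by coverage-per-survey cost would pick L1, L2, L7 for 25 — worse than the optimum 18.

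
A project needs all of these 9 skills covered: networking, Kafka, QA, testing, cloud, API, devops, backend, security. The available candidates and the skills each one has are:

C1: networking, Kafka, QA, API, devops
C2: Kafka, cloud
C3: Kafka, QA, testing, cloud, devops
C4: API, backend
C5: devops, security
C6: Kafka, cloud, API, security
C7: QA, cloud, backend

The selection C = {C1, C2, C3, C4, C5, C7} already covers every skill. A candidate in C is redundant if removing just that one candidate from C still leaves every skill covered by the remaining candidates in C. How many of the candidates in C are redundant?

3

Drop C1: networking uncovered — not redundant.
Drop C2: the rest still cover every skill — redundant.
Drop C3: testing uncovered — not redundant.
Drop C4: the rest still cover every skill — redundant.
Drop C5: security uncovered — not redundant.
Drop C7: the rest still cover every skill — redundant.
3 redundant: C2, C4, C7.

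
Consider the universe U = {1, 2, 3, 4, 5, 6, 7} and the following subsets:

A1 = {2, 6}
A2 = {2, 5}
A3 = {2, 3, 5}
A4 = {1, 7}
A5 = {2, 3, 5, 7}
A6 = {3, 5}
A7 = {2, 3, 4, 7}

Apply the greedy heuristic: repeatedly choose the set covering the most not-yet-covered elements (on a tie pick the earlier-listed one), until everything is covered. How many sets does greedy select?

Pick 1: A5 covers 4 new elements (2, 3, 5, 7).
Pick 2: A1 covers 1 new elements (6).
Pick 3: A4 covers 1 new elements (1).
Pick 4: A7 covers 1 new elements (4).
Greedy uses 4 sets.

4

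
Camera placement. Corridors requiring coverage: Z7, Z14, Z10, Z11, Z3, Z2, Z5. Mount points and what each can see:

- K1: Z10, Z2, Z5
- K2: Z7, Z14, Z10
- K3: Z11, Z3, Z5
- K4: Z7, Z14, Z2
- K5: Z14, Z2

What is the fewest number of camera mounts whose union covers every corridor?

K1, K2, K3 together cover {Z7, Z14, Z10, Z11, Z3, Z2, Z5} — every corridor.
No 2 of the 5 camera mounts cover everything (all 10 pairs fall short), so 3 is minimum.

3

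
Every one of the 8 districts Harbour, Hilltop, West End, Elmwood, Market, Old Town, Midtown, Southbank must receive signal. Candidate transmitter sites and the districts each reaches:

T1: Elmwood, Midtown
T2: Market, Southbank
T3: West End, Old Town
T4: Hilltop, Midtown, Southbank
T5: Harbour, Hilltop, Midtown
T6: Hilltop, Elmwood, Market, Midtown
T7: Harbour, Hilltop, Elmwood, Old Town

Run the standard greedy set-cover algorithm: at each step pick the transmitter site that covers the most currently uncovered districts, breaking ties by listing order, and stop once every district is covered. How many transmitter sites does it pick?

Pick 1: T6 covers 4 new districts (Hilltop, Elmwood, Market, Midtown).
Pick 2: T3 covers 2 new districts (West End, Old Town).
Pick 3: T2 covers 1 new districts (Southbank).
Pick 4: T5 covers 1 new districts (Harbour).
Greedy uses 4 transmitter sites.

4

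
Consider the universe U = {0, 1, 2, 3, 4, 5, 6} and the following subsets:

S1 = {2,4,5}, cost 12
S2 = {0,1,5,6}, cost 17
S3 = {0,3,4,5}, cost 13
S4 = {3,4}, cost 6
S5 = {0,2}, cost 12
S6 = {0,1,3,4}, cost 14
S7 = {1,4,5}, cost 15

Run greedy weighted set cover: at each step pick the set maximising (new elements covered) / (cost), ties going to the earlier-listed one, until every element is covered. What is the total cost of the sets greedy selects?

35

Pick 1: S4 adds 2 new (3, 4) at cost 6 (ratio 2/6).
Pick 2: S2 adds 4 new (0, 1, 5, 6) at cost 17 (ratio 4/17).
Pick 3: S1 adds 1 new (2) at cost 12 (ratio 1/12).
Greedy total cost: 6 + 17 + 12 = 35.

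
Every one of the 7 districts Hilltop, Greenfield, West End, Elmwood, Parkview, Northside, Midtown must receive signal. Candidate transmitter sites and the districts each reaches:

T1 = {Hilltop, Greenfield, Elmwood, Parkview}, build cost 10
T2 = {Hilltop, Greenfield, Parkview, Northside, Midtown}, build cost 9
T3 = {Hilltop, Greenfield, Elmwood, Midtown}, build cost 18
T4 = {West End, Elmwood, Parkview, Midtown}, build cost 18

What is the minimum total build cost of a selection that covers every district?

27

T2, T4 cover every district at build cost 9 + 18 = 27.
Any cover uses at least 2 transmitter sites; among all covering selections none totals below 27.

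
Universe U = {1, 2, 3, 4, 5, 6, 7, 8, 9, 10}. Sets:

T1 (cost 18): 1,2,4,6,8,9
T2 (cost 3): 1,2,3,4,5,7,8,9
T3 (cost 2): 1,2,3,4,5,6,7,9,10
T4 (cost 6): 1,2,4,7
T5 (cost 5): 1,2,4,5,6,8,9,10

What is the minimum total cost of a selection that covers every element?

T2, T3 cover every element at cost 3 + 2 = 5.
Any cover uses at least 2 sets; among all covering selections none totals below 5.

5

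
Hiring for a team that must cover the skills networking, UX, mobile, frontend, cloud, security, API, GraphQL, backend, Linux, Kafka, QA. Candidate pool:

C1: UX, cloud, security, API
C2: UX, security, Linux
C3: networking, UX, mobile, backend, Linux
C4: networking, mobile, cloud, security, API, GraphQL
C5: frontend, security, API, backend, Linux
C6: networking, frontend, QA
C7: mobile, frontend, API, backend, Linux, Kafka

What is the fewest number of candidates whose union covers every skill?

4

C1, C4, C6, C7 together cover {networking, UX, mobile, frontend, cloud, security, API, GraphQL, backend, Linux, Kafka, QA} — every skill.
No 3 of the 7 candidates cover everything (all 35 triples fall short), so 4 is minimum.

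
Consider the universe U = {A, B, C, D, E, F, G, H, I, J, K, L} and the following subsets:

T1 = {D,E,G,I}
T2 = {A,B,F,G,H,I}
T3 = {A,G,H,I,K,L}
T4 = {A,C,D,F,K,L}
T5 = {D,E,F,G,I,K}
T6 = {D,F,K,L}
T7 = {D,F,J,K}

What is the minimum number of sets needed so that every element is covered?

4

T1, T2, T4, T7 together cover {A, B, C, D, E, F, G, H, I, J, K, L} — every element.
No 3 of the 7 sets cover everything (all 35 triples fall short), so 4 is minimum.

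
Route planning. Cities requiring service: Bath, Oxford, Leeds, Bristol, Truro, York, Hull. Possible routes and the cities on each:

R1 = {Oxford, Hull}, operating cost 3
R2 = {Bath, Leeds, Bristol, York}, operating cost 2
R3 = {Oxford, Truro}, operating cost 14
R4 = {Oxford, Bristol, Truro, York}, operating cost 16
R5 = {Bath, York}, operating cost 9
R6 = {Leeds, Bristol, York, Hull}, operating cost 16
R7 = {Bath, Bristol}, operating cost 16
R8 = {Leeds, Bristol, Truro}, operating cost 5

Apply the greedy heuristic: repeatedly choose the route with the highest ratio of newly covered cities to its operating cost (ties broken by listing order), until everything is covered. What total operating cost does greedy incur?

Pick 1: R2 adds 4 new (Bath, Leeds, Bristol, York) at operating cost 2 (ratio 4/2).
Pick 2: R1 adds 2 new (Oxford, Hull) at operating cost 3 (ratio 2/3).
Pick 3: R8 adds 1 new (Truro) at operating cost 5 (ratio 1/5).
Greedy total operating cost: 2 + 3 + 5 = 10.

10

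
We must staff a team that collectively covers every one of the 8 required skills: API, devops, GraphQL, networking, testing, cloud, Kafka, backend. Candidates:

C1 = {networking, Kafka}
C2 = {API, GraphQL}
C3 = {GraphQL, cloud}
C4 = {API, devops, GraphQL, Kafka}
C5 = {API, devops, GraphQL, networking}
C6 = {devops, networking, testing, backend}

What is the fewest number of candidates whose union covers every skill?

3

C3, C4, C6 together cover {API, devops, GraphQL, networking, testing, cloud, Kafka, backend} — every skill.
No 2 of the 6 candidates cover everything (all 15 pairs fall short), so 3 is minimum.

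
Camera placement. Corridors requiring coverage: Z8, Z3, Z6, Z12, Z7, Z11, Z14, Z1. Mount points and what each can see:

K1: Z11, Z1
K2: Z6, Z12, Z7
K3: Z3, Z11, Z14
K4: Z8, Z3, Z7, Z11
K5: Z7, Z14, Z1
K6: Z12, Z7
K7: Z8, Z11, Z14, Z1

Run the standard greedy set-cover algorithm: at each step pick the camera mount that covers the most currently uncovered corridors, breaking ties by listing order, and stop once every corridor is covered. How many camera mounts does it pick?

Pick 1: K4 covers 4 new corridors (Z8, Z3, Z7, Z11).
Pick 2: K2 covers 2 new corridors (Z6, Z12).
Pick 3: K5 covers 2 new corridors (Z14, Z1).
Greedy uses 3 camera mounts.

3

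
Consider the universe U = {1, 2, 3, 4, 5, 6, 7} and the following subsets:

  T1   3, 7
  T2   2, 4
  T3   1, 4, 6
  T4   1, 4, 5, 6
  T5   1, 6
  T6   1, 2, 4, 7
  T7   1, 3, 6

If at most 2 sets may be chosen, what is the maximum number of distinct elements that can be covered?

6

Choosing T1, T4 covers {1, 3, 4, 5, 6, 7} — 6 elements.
No choice of 2 sets does better; here 2 is left uncovered.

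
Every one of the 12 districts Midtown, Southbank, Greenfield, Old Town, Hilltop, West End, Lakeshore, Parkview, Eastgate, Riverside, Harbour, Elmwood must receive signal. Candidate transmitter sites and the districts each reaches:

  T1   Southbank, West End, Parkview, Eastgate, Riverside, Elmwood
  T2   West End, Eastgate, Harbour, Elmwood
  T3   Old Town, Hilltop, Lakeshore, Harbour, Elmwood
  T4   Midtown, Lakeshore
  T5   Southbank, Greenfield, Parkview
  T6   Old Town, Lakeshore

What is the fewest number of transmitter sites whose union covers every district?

4

T1, T3, T4, T5 together cover {Midtown, Southbank, Greenfield, Old Town, Hilltop, West End, Lakeshore, Parkview, Eastgate, Riverside, Harbour, Elmwood} — every district.
No 3 of the 6 transmitter sites cover everything (all 20 triples fall short), so 4 is minimum.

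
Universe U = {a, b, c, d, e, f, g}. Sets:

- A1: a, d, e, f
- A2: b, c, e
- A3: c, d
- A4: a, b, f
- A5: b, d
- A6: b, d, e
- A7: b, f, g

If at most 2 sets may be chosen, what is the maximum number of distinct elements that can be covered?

6

Choosing A1, A2 covers {a, b, c, d, e, f} — 6 elements.
No choice of 2 sets does better; here g is left uncovered.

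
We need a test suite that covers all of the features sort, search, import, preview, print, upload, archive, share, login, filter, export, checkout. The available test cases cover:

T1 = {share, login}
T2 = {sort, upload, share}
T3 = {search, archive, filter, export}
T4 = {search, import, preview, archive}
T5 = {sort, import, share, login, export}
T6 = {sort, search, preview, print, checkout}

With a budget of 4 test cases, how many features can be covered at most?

Choosing T2, T3, T5, T6 covers {sort, search, import, preview, print, upload, archive, share, login, filter, export, checkout} — 12 features.
That is all 12 features.

12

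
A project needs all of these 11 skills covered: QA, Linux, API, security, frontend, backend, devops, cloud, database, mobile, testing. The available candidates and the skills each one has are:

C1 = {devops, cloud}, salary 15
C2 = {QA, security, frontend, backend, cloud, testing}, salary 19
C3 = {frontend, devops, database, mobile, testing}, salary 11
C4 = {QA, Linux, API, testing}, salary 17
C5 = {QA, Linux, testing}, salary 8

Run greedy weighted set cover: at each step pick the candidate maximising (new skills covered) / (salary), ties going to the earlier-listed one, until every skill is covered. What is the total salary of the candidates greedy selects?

55

Pick 1: C3 adds 5 new (frontend, devops, database, mobile, testing) at salary 11 (ratio 5/11).
Pick 2: C5 adds 2 new (QA, Linux) at salary 8 (ratio 2/8).
Pick 3: C2 adds 3 new (security, backend, cloud) at salary 19 (ratio 3/19).
Pick 4: C4 adds 1 new (API) at salary 17 (ratio 1/17).
Greedy total salary: 11 + 8 + 19 + 17 = 55. (The true optimum is 47, so greedy overshoots here.)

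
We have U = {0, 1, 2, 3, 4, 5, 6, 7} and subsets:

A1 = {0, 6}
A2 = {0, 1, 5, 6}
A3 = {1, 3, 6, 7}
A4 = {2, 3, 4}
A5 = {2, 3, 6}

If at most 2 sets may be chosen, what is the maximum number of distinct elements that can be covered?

7

Choosing A2, A4 covers {0, 1, 2, 3, 4, 5, 6} — 7 elements.
No choice of 2 sets does better; here 7 is left uncovered.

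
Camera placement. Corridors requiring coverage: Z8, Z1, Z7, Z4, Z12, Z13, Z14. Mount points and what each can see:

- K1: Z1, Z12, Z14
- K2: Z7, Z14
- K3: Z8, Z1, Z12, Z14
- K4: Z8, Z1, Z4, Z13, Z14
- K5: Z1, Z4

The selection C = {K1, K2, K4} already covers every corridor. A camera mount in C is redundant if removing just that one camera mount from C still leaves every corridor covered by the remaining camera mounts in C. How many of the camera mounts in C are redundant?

Drop K1: Z12 uncovered — not redundant.
Drop K2: Z7 uncovered — not redundant.
Drop K4: Z8, Z4, Z13 uncovered — not redundant.
None of the camera mounts in C is redundant.

0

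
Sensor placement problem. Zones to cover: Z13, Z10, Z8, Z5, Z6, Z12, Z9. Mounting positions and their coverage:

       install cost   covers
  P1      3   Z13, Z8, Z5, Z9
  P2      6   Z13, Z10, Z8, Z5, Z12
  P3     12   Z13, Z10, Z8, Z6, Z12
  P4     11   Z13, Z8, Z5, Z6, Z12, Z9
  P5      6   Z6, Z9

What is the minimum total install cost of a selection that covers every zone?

12

P2, P5 cover every zone at install cost 6 + 6 = 12.
Any cover uses at least 2 sensor positions; among all covering selections none totals below 12.
Greedy by coverage-per-install cost would pick P1, P2, P5 for 15 — worse than the optimum 12.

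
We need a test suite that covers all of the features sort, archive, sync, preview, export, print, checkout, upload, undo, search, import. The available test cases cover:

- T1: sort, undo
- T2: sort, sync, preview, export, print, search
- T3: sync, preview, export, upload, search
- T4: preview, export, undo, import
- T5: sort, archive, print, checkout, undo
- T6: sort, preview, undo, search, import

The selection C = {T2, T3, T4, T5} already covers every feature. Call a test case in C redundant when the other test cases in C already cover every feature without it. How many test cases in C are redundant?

1

Drop T2: the rest still cover every feature — redundant.
Drop T3: upload uncovered — not redundant.
Drop T4: import uncovered — not redundant.
Drop T5: archive, checkout uncovered — not redundant.
1 redundant: T2.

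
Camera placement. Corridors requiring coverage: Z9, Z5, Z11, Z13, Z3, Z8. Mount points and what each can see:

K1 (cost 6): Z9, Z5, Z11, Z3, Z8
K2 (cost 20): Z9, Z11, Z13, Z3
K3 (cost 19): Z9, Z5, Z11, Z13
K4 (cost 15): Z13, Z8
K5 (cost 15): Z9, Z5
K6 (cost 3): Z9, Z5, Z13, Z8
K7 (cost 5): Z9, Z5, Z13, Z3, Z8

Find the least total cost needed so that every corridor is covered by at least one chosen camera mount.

K1, K6 cover every corridor at cost 6 + 3 = 9.
Any cover uses at least 2 camera mounts; among all covering selections none totals below 9.

9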